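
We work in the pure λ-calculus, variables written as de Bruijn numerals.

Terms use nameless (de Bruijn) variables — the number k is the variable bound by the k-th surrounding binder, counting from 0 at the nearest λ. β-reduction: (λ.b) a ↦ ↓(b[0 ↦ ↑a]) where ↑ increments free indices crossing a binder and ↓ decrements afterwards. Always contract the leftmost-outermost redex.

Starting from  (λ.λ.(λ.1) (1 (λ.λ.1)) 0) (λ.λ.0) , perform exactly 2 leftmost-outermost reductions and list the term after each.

Answer: after 2 steps: λ.0 0

Derivation:
  start: (λ.λ.(λ.1) (1 (λ.λ.1)) 0) (λ.λ.0)
  step 1: λ.(λ.1) ((λ.λ.0) (λ.λ.1)) 0
  step 2: λ.0 0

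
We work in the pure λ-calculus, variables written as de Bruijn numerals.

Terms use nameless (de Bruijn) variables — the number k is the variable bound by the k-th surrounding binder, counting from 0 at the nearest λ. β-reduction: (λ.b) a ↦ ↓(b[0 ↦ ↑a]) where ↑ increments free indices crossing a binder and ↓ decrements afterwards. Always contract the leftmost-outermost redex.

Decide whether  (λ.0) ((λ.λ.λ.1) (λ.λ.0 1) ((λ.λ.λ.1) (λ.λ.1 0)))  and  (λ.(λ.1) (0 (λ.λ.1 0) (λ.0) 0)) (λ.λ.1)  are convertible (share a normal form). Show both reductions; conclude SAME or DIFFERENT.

Term A:
  start: (λ.0) ((λ.λ.λ.1) (λ.λ.0 1) ((λ.λ.λ.1) (λ.λ.1 0)))
  step 1: (λ.λ.λ.1) (λ.λ.0 1) ((λ.λ.λ.1) (λ.λ.1 0))
  step 2: (λ.λ.1) ((λ.λ.λ.1) (λ.λ.1 0))
  step 3: λ.(λ.λ.λ.1) (λ.λ.1 0)
  step 4: λ.λ.λ.1

Term B:
  start: (λ.(λ.1) (0 (λ.λ.1 0) (λ.0) 0)) (λ.λ.1)
  step 1: (λ.λ.λ.1) ((λ.λ.1) (λ.λ.1 0) (λ.0) (λ.λ.1))
  step 2: λ.λ.1

Answer: DIFFERENT — A ⇓ λ.λ.λ.1, B ⇓ λ.λ.1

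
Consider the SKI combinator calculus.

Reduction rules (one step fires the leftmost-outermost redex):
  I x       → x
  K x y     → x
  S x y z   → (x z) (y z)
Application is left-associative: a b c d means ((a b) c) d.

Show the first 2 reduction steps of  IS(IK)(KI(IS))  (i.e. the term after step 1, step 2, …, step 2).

  start: IS(IK)(KI(IS))
  →1  S(IK)(KI(IS))
  →2  SK(KI(IS))

Answer: after 2 steps: SK(KI(IS))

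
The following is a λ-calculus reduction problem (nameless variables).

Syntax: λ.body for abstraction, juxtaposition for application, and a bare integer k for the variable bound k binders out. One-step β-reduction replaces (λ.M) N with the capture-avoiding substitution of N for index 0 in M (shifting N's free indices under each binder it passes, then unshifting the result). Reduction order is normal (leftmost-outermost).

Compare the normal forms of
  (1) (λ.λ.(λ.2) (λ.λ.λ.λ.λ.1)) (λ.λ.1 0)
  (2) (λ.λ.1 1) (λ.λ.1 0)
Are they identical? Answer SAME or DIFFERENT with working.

Term A:
  start: (λ.λ.(λ.2) (λ.λ.λ.λ.λ.1)) (λ.λ.1 0)
  →1  λ.(λ.λ.λ.1 0) (λ.λ.λ.λ.λ.1)
  →2  λ.λ.λ.1 0

Term B:
  start: (λ.λ.1 1) (λ.λ.1 0)
  →1  λ.(λ.λ.1 0) (λ.λ.1 0)
  →2  λ.λ.(λ.λ.1 0) 0
  →3  λ.λ.λ.1 0

Answer: SAME — A ⇓ λ.λ.λ.1 0, B ⇓ λ.λ.λ.1 0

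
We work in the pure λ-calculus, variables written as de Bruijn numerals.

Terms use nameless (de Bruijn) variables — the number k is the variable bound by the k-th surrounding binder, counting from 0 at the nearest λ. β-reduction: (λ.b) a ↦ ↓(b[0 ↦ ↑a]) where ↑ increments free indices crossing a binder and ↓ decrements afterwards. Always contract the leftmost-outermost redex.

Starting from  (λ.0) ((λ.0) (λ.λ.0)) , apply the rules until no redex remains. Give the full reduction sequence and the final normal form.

Answer: normal form = λ.λ.0  (in 2 steps)

Derivation:
  start: (λ.0) ((λ.0) (λ.λ.0))
  [1] (λ.0) (λ.λ.0)
  [2] λ.λ.0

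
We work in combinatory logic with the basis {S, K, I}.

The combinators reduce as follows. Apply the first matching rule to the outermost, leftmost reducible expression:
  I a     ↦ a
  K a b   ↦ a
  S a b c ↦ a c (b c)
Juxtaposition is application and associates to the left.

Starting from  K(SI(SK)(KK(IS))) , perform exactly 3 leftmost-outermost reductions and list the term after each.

Answer: after 3 steps: K(K(SK(KK(IS))))

Derivation:
  start: K(SI(SK)(KK(IS)))
  step 1: K(I(KK(IS))(SK(KK(IS))))
  step 2: K(KK(IS)(SK(KK(IS))))
  step 3: K(K(SK(KK(IS))))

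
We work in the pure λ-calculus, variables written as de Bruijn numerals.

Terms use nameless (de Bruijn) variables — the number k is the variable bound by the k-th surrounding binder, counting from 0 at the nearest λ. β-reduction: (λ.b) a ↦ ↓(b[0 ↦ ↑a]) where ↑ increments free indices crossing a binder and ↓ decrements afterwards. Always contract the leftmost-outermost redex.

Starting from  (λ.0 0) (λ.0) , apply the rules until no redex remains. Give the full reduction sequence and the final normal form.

  start: (λ.0 0) (λ.0)
  [1] (λ.0) (λ.0)
  [2] λ.0

Answer: normal form = λ.0  (in 2 steps)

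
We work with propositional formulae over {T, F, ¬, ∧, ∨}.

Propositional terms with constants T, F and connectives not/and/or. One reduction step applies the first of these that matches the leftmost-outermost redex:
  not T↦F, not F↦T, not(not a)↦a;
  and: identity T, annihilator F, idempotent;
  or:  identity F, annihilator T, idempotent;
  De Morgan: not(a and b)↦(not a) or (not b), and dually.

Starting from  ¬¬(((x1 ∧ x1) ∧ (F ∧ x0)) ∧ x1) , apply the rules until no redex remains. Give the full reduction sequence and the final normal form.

Answer: normal form = F  (in 5 steps)

Working:
  start: ¬¬(((x1 ∧ x1) ∧ (F ∧ x0)) ∧ x1)
  →1  ((x1 ∧ x1) ∧ (F ∧ x0)) ∧ x1
  →2  (x1 ∧ (F ∧ x0)) ∧ x1
  →3  (x1 ∧ F) ∧ x1
  →4  F ∧ x1
  →5  F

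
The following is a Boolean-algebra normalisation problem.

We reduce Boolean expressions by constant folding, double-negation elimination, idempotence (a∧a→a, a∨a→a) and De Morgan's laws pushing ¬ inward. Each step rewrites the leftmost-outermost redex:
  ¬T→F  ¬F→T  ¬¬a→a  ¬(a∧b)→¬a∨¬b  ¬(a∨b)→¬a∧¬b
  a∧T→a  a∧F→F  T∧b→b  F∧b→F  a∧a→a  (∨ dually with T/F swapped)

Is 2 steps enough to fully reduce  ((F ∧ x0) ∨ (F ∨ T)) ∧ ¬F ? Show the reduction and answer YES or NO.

  start: ((F ∧ x0) ∨ (F ∨ T)) ∧ ¬F
  step 1: (F ∨ (F ∨ T)) ∧ ¬F
  step 2: (F ∨ T) ∧ ¬F

Answer: NO — after 2 steps the term is (F ∨ T) ∧ ¬F, not yet normal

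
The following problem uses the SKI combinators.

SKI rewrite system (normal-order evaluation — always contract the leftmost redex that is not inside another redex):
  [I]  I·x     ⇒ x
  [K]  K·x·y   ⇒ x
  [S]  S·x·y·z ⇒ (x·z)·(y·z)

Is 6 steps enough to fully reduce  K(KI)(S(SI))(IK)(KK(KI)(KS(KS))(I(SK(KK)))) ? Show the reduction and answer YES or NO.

  start: K(KI)(S(SI))(IK)(KK(KI)(KS(KS))(I(SK(KK))))
  →1  KI(IK)(KK(KI)(KS(KS))(I(SK(KK))))
  →2  I(KK(KI)(KS(KS))(I(SK(KK))))
  →3  KK(KI)(KS(KS))(I(SK(KK)))
  →4  K(KS(KS))(I(SK(KK)))
  →5  KS(KS)
  →6  S

Answer: YES — reaches normal form S in 6 ≤ 6 steps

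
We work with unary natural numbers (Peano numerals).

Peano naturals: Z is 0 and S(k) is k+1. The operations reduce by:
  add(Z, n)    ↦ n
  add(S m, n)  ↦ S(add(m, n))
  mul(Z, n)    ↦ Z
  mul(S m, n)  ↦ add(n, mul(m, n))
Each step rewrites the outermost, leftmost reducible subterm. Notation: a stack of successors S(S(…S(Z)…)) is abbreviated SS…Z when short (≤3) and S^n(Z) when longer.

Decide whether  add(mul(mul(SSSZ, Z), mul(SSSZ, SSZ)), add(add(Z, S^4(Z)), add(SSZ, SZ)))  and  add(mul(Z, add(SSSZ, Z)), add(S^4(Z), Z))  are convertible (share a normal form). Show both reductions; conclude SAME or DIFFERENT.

Term A:
  start: add(mul(mul(SSSZ, Z), mul(SSSZ, SSZ)), add(add(Z, S^4(Z)), add(SSZ, SZ)))
  [1] add(mul(add(Z, mul(SSZ, Z)), mul(SSSZ, SSZ)), add(add(Z, S^4(Z)), add(SSZ, SZ)))
  [2] add(mul(mul(SSZ, Z), mul(SSSZ, SSZ)), add(add(Z, S^4(Z)), add(SSZ, SZ)))
  [3] add(mul(add(Z, mul(SZ, Z)), mul(SSSZ, SSZ)), add(add(Z, S^4(Z)), add(SSZ, SZ)))
  [4] add(mul(mul(SZ, Z), mul(SSSZ, SSZ)), add(add(Z, S^4(Z)), add(SSZ, SZ)))
  [5] add(mul(add(Z, mul(Z, Z)), mul(SSSZ, SSZ)), add(add(Z, S^4(Z)), add(SSZ, SZ)))
  [6] add(mul(mul(Z, Z), mul(SSSZ, SSZ)), add(add(Z, S^4(Z)), add(SSZ, SZ)))
  [7] add(mul(Z, mul(SSSZ, SSZ)), add(add(Z, S^4(Z)), add(SSZ, SZ)))
  [8] add(Z, add(add(Z, S^4(Z)), add(SSZ, SZ)))
  [9] add(add(Z, S^4(Z)), add(SSZ, SZ))
  [10] add(S^4(Z), add(SSZ, SZ))
  [11] S(add(SSSZ, add(SSZ, SZ)))
  [12] S(S(add(SSZ, add(SSZ, SZ))))
  [13] S(S(S(add(SZ, add(SSZ, SZ)))))
  [14] S(S(S(S(add(Z, add(SSZ, SZ))))))
  [15] S(S(S(S(add(SSZ, SZ)))))
  [16] S(S(S(S(S(add(SZ, SZ))))))
  [17] S(S(S(S(S(S(add(Z, SZ)))))))
  [18] S^7(Z)

Term B:
  start: add(mul(Z, add(SSSZ, Z)), add(S^4(Z), Z))
  [1] add(Z, add(S^4(Z), Z))
  [2] add(S^4(Z), Z)
  [3] S(add(SSSZ, Z))
  [4] S(S(add(SSZ, Z)))
  [5] S(S(S(add(SZ, Z))))
  [6] S(S(S(S(add(Z, Z)))))
  [7] S^4(Z)

Answer: DIFFERENT — A ⇓ S^7(Z), B ⇓ S^4(Z)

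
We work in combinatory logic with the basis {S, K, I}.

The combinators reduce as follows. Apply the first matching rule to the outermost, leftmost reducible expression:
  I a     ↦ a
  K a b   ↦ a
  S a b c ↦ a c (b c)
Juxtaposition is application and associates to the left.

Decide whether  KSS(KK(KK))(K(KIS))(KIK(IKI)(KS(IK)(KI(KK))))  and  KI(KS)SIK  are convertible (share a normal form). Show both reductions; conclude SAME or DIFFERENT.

Answer: DIFFERENT — A ⇓ I, B ⇓ SIK

Reduction:
Term A:
  start: KSS(KK(KK))(K(KIS))(KIK(IKI)(KS(IK)(KI(KK))))
  [1] S(KK(KK))(K(KIS))(KIK(IKI)(KS(IK)(KI(KK))))
  [2] KK(KK)(KIK(IKI)(KS(IK)(KI(KK))))(K(KIS)(KIK(IKI)(KS(IK)(KI(KK)))))
  [3] K(KIK(IKI)(KS(IK)(KI(KK))))(K(KIS)(KIK(IKI)(KS(IK)(KI(KK)))))
  [4] KIK(IKI)(KS(IK)(KI(KK)))
  [5] I(IKI)(KS(IK)(KI(KK)))
  [6] IKI(KS(IK)(KI(KK)))
  [7] KI(KS(IK)(KI(KK)))
  [8] I

Term B:
  start: KI(KS)SIK
  [1] ISIK
  [2] SIK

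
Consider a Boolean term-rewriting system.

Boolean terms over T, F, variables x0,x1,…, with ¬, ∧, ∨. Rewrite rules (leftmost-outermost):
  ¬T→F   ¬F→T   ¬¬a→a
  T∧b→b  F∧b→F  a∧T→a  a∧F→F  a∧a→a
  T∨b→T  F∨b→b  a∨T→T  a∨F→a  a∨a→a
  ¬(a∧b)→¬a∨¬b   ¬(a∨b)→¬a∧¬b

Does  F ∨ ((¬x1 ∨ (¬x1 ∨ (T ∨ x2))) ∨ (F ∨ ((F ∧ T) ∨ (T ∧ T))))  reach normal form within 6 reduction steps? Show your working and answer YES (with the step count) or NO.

  start: F ∨ ((¬x1 ∨ (¬x1 ∨ (T ∨ x2))) ∨ (F ∨ ((F ∧ T) ∨ (T ∧ T))))
  →1  (¬x1 ∨ (¬x1 ∨ (T ∨ x2))) ∨ (F ∨ ((F ∧ T) ∨ (T ∧ T)))
  →2  (¬x1 ∨ (¬x1 ∨ T)) ∨ (F ∨ ((F ∧ T) ∨ (T ∧ T)))
  →3  (¬x1 ∨ T) ∨ (F ∨ ((F ∧ T) ∨ (T ∧ T)))
  →4  T ∨ (F ∨ ((F ∧ T) ∨ (T ∧ T)))
  →5  T

Answer: YES — reaches normal form T in 5 ≤ 6 steps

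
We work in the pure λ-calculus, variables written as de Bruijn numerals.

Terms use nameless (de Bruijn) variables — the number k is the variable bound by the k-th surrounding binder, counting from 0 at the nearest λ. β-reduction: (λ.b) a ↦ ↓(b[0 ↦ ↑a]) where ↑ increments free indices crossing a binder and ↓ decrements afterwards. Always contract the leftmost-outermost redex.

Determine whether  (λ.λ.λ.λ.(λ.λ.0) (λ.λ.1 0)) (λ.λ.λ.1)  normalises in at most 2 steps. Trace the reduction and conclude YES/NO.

  start: (λ.λ.λ.λ.(λ.λ.0) (λ.λ.1 0)) (λ.λ.λ.1)
  [1] λ.λ.λ.(λ.λ.0) (λ.λ.1 0)
  [2] λ.λ.λ.λ.0

Answer: YES — reaches normal form λ.λ.λ.λ.0 in 2 ≤ 2 steps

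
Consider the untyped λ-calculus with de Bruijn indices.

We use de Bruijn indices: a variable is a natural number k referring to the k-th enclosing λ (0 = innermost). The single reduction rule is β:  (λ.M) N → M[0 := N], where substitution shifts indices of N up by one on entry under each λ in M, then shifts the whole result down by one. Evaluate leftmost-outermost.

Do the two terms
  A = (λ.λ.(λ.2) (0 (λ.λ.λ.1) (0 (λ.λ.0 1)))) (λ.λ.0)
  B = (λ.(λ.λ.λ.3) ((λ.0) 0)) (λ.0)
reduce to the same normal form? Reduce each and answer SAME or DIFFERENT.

Term A:
  start: (λ.λ.(λ.2) (0 (λ.λ.λ.1) (0 (λ.λ.0 1)))) (λ.λ.0)
  step 1: λ.(λ.λ.λ.0) (0 (λ.λ.λ.1) (0 (λ.λ.0 1)))
  step 2: λ.λ.λ.0

Term B:
  start: (λ.(λ.λ.λ.3) ((λ.0) 0)) (λ.0)
  step 1: (λ.λ.λ.λ.0) ((λ.0) (λ.0))
  step 2: λ.λ.λ.0

Answer: SAME — A ⇓ λ.λ.λ.0, B ⇓ λ.λ.λ.0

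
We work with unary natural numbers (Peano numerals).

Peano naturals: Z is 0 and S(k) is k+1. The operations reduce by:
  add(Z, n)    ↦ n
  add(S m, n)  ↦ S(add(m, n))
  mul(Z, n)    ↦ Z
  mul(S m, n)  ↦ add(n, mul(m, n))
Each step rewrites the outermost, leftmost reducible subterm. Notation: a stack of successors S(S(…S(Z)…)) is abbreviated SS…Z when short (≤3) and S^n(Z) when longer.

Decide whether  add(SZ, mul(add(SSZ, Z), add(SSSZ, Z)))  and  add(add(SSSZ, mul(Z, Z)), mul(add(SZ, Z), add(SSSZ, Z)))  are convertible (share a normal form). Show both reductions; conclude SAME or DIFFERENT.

Term A:
  start: add(SZ, mul(add(SSZ, Z), add(SSSZ, Z)))
  step 1: S(add(Z, mul(add(SSZ, Z), add(SSSZ, Z))))
  step 2: S(mul(add(SSZ, Z), add(SSSZ, Z)))
  step 3: S(mul(S(add(SZ, Z)), add(SSSZ, Z)))
  step 4: S(add(add(SSSZ, Z), mul(add(SZ, Z), add(SSSZ, Z))))
  step 5: S(add(S(add(SSZ, Z)), mul(add(SZ, Z), add(SSSZ, Z))))
  step 6: S(S(add(add(SSZ, Z), mul(add(SZ, Z), add(SSSZ, Z)))))
  step 7: S(S(add(S(add(SZ, Z)), mul(add(SZ, Z), add(SSSZ, Z)))))
  step 8: S(S(S(add(add(SZ, Z), mul(add(SZ, Z), add(SSSZ, Z))))))
  step 9: S(S(S(add(S(add(Z, Z)), mul(add(SZ, Z), add(SSSZ, Z))))))
  step 10: S(S(S(S(add(add(Z, Z), mul(add(SZ, Z), add(SSSZ, Z)))))))
  step 11: S(S(S(S(add(Z, mul(add(SZ, Z), add(SSSZ, Z)))))))
  step 12: S(S(S(S(mul(add(SZ, Z), add(SSSZ, Z))))))
  step 13: S(S(S(S(mul(S(add(Z, Z)), add(SSSZ, Z))))))
  step 14: S(S(S(S(add(add(SSSZ, Z), mul(add(Z, Z), add(SSSZ, Z)))))))
  step 15: S(S(S(S(add(S(add(SSZ, Z)), mul(add(Z, Z), add(SSSZ, Z)))))))
  step 16: S(S(S(S(S(add(add(SSZ, Z), mul(add(Z, Z), add(SSSZ, Z))))))))
  step 17: S(S(S(S(S(add(S(add(SZ, Z)), mul(add(Z, Z), add(SSSZ, Z))))))))
  step 18: S(S(S(S(S(S(add(add(SZ, Z), mul(add(Z, Z), add(SSSZ, Z)))))))))
  step 19: S(S(S(S(S(S(add(S(add(Z, Z)), mul(add(Z, Z), add(SSSZ, Z)))))))))
  step 20: S(S(S(S(S(S(S(add(add(Z, Z), mul(add(Z, Z), add(SSSZ, Z))))))))))
  step 21: S(S(S(S(S(S(S(add(Z, mul(add(Z, Z), add(SSSZ, Z))))))))))
  step 22: S(S(S(S(S(S(S(mul(add(Z, Z), add(SSSZ, Z)))))))))
  step 23: S(S(S(S(S(S(S(mul(Z, add(SSSZ, Z)))))))))
  step 24: S^7(Z)

Term B:
  start: add(add(SSSZ, mul(Z, Z)), mul(add(SZ, Z), add(SSSZ, Z)))
  step 1: add(S(add(SSZ, mul(Z, Z))), mul(add(SZ, Z), add(SSSZ, Z)))
  step 2: S(add(add(SSZ, mul(Z, Z)), mul(add(SZ, Z), add(SSSZ, Z))))
  step 3: S(add(S(add(SZ, mul(Z, Z))), mul(add(SZ, Z), add(SSSZ, Z))))
  step 4: S(S(add(add(SZ, mul(Z, Z)), mul(add(SZ, Z), add(SSSZ, Z)))))
  step 5: S(S(add(S(add(Z, mul(Z, Z))), mul(add(SZ, Z), add(SSSZ, Z)))))
  step 6: S(S(S(add(add(Z, mul(Z, Z)), mul(add(SZ, Z), add(SSSZ, Z))))))
  step 7: S(S(S(add(mul(Z, Z), mul(add(SZ, Z), add(SSSZ, Z))))))
  step 8: S(S(S(add(Z, mul(add(SZ, Z), add(SSSZ, Z))))))
  step 9: S(S(S(mul(add(SZ, Z), add(SSSZ, Z)))))
  step 10: S(S(S(mul(S(add(Z, Z)), add(SSSZ, Z)))))
  step 11: S(S(S(add(add(SSSZ, Z), mul(add(Z, Z), add(SSSZ, Z))))))
  step 12: S(S(S(add(S(add(SSZ, Z)), mul(add(Z, Z), add(SSSZ, Z))))))
  step 13: S(S(S(S(add(add(SSZ, Z), mul(add(Z, Z), add(SSSZ, Z)))))))
  step 14: S(S(S(S(add(S(add(SZ, Z)), mul(add(Z, Z), add(SSSZ, Z)))))))
  step 15: S(S(S(S(S(add(add(SZ, Z), mul(add(Z, Z), add(SSSZ, Z))))))))
  step 16: S(S(S(S(S(add(S(add(Z, Z)), mul(add(Z, Z), add(SSSZ, Z))))))))
  step 17: S(S(S(S(S(S(add(add(Z, Z), mul(add(Z, Z), add(SSSZ, Z)))))))))
  step 18: S(S(S(S(S(S(add(Z, mul(add(Z, Z), add(SSSZ, Z)))))))))
  step 19: S(S(S(S(S(S(mul(add(Z, Z), add(SSSZ, Z))))))))
  step 20: S(S(S(S(S(S(mul(Z, add(SSSZ, Z))))))))
  step 21: S^6(Z)

Answer: DIFFERENT — A ⇓ S^7(Z), B ⇓ S^6(Z)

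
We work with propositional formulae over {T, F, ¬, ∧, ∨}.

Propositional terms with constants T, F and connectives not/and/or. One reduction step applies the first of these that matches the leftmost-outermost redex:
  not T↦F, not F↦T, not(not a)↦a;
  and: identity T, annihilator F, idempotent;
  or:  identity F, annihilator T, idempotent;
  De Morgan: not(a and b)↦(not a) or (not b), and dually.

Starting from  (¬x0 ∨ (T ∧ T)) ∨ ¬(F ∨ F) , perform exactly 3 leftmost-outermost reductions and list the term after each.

Answer: after 3 steps: T

Reduction:
  start: (¬x0 ∨ (T ∧ T)) ∨ ¬(F ∨ F)
  [1] (¬x0 ∨ T) ∨ ¬(F ∨ F)
  [2] T ∨ ¬(F ∨ F)
  [3] T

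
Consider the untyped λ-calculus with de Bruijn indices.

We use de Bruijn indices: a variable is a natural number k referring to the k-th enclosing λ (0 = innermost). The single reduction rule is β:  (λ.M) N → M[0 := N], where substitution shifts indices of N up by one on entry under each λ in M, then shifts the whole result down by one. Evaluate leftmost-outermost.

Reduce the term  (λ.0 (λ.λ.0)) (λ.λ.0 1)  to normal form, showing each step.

  start: (λ.0 (λ.λ.0)) (λ.λ.0 1)
  step 1: (λ.λ.0 1) (λ.λ.0)
  step 2: λ.0 (λ.λ.0)

Answer: normal form = λ.0 (λ.λ.0)  (in 2 steps)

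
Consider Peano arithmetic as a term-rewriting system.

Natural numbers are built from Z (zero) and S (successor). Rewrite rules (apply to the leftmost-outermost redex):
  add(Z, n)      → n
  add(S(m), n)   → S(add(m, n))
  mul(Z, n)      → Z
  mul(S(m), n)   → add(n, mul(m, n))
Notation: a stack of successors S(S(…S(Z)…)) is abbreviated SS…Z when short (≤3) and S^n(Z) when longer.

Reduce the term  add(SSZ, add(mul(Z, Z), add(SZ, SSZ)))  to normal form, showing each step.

  start: add(SSZ, add(mul(Z, Z), add(SZ, SSZ)))
  [1] S(add(SZ, add(mul(Z, Z), add(SZ, SSZ))))
  [2] S(S(add(Z, add(mul(Z, Z), add(SZ, SSZ)))))
  [3] S(S(add(mul(Z, Z), add(SZ, SSZ))))
  [4] S(S(add(Z, add(SZ, SSZ))))
  [5] S(S(add(SZ, SSZ)))
  [6] S(S(S(add(Z, SSZ))))
  [7] S^5(Z)

Answer: normal form = S^5(Z)  (in 7 steps)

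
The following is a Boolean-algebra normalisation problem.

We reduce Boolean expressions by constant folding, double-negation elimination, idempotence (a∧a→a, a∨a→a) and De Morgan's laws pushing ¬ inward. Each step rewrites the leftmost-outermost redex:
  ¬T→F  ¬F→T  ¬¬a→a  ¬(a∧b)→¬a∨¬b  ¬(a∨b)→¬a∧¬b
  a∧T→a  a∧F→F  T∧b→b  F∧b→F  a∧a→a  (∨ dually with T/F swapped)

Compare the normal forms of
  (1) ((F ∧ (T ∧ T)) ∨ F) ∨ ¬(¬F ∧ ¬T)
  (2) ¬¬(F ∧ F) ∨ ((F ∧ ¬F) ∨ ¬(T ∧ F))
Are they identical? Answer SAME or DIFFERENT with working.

Answer: SAME — A ⇓ T, B ⇓ T

Derivation:
Term A:
  start: ((F ∧ (T ∧ T)) ∨ F) ∨ ¬(¬F ∧ ¬T)
  →1  (F ∧ (T ∧ T)) ∨ ¬(¬F ∧ ¬T)
  →2  F ∨ ¬(¬F ∧ ¬T)
  →3  ¬(¬F ∧ ¬T)
  →4  ¬¬F ∨ ¬¬T
  →5  F ∨ ¬¬T
  →6  ¬¬T
  →7  T

Term B:
  start: ¬¬(F ∧ F) ∨ ((F ∧ ¬F) ∨ ¬(T ∧ F))
  →1  (F ∧ F) ∨ ((F ∧ ¬F) ∨ ¬(T ∧ F))
  →2  F ∨ ((F ∧ ¬F) ∨ ¬(T ∧ F))
  →3  (F ∧ ¬F) ∨ ¬(T ∧ F)
  →4  F ∨ ¬(T ∧ F)
  →5  ¬(T ∧ F)
  →6  ¬T ∨ ¬F
  →7  F ∨ ¬F
  →8  ¬F
  →9  T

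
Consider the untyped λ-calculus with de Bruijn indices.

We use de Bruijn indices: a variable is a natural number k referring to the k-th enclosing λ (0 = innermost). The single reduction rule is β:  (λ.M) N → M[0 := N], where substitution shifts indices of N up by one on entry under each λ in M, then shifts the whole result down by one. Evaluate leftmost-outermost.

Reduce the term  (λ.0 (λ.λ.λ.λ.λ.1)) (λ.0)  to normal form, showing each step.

Answer: normal form = λ.λ.λ.λ.λ.1  (in 2 steps)

Working:
  start: (λ.0 (λ.λ.λ.λ.λ.1)) (λ.0)
  [1] (λ.0) (λ.λ.λ.λ.λ.1)
  [2] λ.λ.λ.λ.λ.1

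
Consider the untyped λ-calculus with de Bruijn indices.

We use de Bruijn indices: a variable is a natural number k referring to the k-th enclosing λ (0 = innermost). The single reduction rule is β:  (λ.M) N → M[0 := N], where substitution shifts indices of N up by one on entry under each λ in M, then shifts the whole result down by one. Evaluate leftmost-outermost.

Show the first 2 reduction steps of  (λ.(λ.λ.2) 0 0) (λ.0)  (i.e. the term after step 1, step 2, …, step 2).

Answer: after 2 steps: (λ.λ.0) (λ.0)

Derivation:
  start: (λ.(λ.λ.2) 0 0) (λ.0)
  [1] (λ.λ.λ.0) (λ.0) (λ.0)
  [2] (λ.λ.0) (λ.0)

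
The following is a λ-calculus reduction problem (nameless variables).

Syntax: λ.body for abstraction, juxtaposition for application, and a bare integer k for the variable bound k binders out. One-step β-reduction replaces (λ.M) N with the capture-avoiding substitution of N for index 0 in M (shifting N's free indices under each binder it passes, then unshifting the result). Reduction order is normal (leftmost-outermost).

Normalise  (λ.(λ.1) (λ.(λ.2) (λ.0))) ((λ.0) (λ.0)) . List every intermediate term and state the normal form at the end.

  start: (λ.(λ.1) (λ.(λ.2) (λ.0))) ((λ.0) (λ.0))
  [1] (λ.(λ.0) (λ.0)) (λ.(λ.(λ.0) (λ.0)) (λ.0))
  [2] (λ.0) (λ.0)
  [3] λ.0

Answer: normal form = λ.0  (in 3 steps)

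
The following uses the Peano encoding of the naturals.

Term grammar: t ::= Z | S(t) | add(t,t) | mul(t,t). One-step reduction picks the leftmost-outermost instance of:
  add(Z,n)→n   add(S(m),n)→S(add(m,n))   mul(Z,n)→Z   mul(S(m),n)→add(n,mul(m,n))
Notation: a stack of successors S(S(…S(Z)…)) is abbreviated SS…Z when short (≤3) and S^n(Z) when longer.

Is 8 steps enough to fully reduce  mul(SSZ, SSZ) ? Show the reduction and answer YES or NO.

Answer: NO — after 8 steps the term is S(S(S(S(mul(Z, SSZ))))), not yet normal

Derivation:
  start: mul(SSZ, SSZ)
  step 1: add(SSZ, mul(SZ, SSZ))
  step 2: S(add(SZ, mul(SZ, SSZ)))
  step 3: S(S(add(Z, mul(SZ, SSZ))))
  step 4: S(S(mul(SZ, SSZ)))
  step 5: S(S(add(SSZ, mul(Z, SSZ))))
  step 6: S(S(S(add(SZ, mul(Z, SSZ)))))
  step 7: S(S(S(S(add(Z, mul(Z, SSZ))))))
  step 8: S(S(S(S(mul(Z, SSZ)))))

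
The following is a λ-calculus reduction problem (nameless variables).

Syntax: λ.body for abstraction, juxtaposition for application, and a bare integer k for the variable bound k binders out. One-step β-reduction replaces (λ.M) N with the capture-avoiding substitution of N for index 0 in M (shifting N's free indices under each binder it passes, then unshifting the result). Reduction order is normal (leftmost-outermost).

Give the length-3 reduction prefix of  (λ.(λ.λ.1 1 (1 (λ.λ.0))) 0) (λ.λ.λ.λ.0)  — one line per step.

Answer: after 3 steps: λ.(λ.λ.λ.0) ((λ.λ.λ.λ.0) (λ.λ.0))

Working:
  start: (λ.(λ.λ.1 1 (1 (λ.λ.0))) 0) (λ.λ.λ.λ.0)
  →1  (λ.λ.1 1 (1 (λ.λ.0))) (λ.λ.λ.λ.0)
  →2  λ.(λ.λ.λ.λ.0) (λ.λ.λ.λ.0) ((λ.λ.λ.λ.0) (λ.λ.0))
  →3  λ.(λ.λ.λ.0) ((λ.λ.λ.λ.0) (λ.λ.0))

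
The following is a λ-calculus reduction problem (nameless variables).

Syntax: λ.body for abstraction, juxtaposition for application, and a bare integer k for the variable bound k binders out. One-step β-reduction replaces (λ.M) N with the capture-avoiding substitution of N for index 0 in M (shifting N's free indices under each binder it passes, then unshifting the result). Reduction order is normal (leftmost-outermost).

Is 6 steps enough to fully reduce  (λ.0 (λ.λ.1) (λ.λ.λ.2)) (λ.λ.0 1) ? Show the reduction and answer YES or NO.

Answer: YES — reaches normal form λ.λ.λ.λ.1 in 4 ≤ 6 steps

Derivation:
  start: (λ.0 (λ.λ.1) (λ.λ.λ.2)) (λ.λ.0 1)
  [1] (λ.λ.0 1) (λ.λ.1) (λ.λ.λ.2)
  [2] (λ.0 (λ.λ.1)) (λ.λ.λ.2)
  [3] (λ.λ.λ.2) (λ.λ.1)
  [4] λ.λ.λ.λ.1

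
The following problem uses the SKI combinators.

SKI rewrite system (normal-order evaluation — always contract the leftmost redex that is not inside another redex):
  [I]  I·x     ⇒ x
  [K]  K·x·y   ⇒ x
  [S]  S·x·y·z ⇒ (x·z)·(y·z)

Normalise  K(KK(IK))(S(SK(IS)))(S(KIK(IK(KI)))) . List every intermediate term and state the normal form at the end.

  start: K(KK(IK))(S(SK(IS)))(S(KIK(IK(KI))))
  [1] KK(IK)(S(KIK(IK(KI))))
  [2] K(S(KIK(IK(KI))))
  [3] K(S(I(IK(KI))))
  [4] K(S(IK(KI)))
  [5] K(S(K(KI)))

Answer: normal form = K(S(K(KI)))  (in 5 steps)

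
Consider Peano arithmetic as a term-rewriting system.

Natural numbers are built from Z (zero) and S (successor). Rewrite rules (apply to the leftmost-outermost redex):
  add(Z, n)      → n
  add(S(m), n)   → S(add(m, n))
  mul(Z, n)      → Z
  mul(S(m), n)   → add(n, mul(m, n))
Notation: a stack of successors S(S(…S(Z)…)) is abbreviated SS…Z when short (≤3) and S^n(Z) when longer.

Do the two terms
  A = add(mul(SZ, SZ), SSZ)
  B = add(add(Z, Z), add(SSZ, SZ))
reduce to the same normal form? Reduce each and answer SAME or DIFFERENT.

Answer: SAME — A ⇓ SSSZ, B ⇓ SSSZ

Derivation:
Term A:
  start: add(mul(SZ, SZ), SSZ)
  step 1: add(add(SZ, mul(Z, SZ)), SSZ)
  step 2: add(S(add(Z, mul(Z, SZ))), SSZ)
  step 3: S(add(add(Z, mul(Z, SZ)), SSZ))
  step 4: S(add(mul(Z, SZ), SSZ))
  step 5: S(add(Z, SSZ))
  step 6: SSSZ

Term B:
  start: add(add(Z, Z), add(SSZ, SZ))
  step 1: add(Z, add(SSZ, SZ))
  step 2: add(SSZ, SZ)
  step 3: S(add(SZ, SZ))
  step 4: S(S(add(Z, SZ)))
  step 5: SSSZ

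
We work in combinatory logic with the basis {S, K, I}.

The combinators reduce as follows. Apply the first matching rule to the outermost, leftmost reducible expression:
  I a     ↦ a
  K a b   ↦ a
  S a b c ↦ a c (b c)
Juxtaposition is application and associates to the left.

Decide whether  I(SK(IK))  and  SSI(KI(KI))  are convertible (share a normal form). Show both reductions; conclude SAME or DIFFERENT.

Answer: DIFFERENT — A ⇓ SKK, B ⇓ SII

Reduction:
Term A:
  start: I(SK(IK))
  →1  SK(IK)
  →2  SKK

Term B:
  start: SSI(KI(KI))
  →1  S(KI(KI))(I(KI(KI)))
  →2  SI(I(KI(KI)))
  →3  SI(KI(KI))
  →4  SII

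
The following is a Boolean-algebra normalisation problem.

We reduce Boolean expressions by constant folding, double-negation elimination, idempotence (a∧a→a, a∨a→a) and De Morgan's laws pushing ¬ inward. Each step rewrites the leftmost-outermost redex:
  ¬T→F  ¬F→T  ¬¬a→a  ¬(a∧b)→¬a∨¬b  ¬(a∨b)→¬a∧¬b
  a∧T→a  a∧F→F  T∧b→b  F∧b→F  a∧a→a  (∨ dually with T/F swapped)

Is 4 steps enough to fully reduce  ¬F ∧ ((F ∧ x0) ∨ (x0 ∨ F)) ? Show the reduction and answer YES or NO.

Answer: NO — after 4 steps the term is x0 ∨ F, not yet normal

Derivation:
  start: ¬F ∧ ((F ∧ x0) ∨ (x0 ∨ F))
  →1  T ∧ ((F ∧ x0) ∨ (x0 ∨ F))
  →2  (F ∧ x0) ∨ (x0 ∨ F)
  →3  F ∨ (x0 ∨ F)
  →4  x0 ∨ F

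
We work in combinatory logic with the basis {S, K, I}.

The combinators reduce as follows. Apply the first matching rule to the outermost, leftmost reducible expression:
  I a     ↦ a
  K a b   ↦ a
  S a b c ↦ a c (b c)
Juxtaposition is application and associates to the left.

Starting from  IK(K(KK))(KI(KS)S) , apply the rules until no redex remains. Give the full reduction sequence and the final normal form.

Answer: normal form = K(KK)  (in 2 steps)

Working:
  start: IK(K(KK))(KI(KS)S)
  →1  K(K(KK))(KI(KS)S)
  →2  K(KK)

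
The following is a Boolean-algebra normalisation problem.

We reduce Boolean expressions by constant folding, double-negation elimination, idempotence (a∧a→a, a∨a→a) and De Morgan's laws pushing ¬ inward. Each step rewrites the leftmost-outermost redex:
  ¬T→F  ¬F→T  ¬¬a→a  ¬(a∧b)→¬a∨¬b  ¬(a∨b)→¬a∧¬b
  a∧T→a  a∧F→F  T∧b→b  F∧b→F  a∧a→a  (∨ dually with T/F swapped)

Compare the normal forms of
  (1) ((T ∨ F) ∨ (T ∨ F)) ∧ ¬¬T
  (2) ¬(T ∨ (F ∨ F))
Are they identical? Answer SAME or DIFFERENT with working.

Answer: DIFFERENT — A ⇓ T, B ⇓ F

Working:
Term A:
  start: ((T ∨ F) ∨ (T ∨ F)) ∧ ¬¬T
  →1  (T ∨ F) ∧ ¬¬T
  →2  T ∧ ¬¬T
  →3  ¬¬T
  →4  T

Term B:
  start: ¬(T ∨ (F ∨ F))
  →1  ¬T ∧ ¬(F ∨ F)
  →2  F ∧ ¬(F ∨ F)
  →3  F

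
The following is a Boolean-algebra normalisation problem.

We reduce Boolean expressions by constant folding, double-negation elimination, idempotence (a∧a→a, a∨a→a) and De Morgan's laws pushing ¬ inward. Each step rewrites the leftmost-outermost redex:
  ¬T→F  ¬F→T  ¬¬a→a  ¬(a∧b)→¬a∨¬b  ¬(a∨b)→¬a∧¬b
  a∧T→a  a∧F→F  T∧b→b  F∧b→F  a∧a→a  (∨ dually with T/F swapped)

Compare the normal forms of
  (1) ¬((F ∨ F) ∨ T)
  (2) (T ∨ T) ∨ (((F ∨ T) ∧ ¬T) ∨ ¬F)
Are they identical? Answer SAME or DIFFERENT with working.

Answer: DIFFERENT — A ⇓ F, B ⇓ T

Derivation:
Term A:
  start: ¬((F ∨ F) ∨ T)
  [1] ¬(F ∨ F) ∧ ¬T
  [2] (¬F ∧ ¬F) ∧ ¬T
  [3] ¬F ∧ ¬T
  [4] T ∧ ¬T
  [5] ¬T
  [6] F

Term B:
  start: (T ∨ T) ∨ (((F ∨ T) ∧ ¬T) ∨ ¬F)
  [1] T ∨ (((F ∨ T) ∧ ¬T) ∨ ¬F)
  [2] T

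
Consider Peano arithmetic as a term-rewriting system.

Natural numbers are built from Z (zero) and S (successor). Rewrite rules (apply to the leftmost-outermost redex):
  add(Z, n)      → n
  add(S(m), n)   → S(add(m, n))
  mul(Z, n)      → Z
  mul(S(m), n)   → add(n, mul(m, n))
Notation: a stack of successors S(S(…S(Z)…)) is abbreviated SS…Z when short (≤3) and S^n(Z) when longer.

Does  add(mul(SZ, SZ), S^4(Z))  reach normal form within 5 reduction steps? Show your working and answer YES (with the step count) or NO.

  start: add(mul(SZ, SZ), S^4(Z))
  [1] add(add(SZ, mul(Z, SZ)), S^4(Z))
  [2] add(S(add(Z, mul(Z, SZ))), S^4(Z))
  [3] S(add(add(Z, mul(Z, SZ)), S^4(Z)))
  [4] S(add(mul(Z, SZ), S^4(Z)))
  [5] S(add(Z, S^4(Z)))

Answer: NO — after 5 steps the term is S(add(Z, S^4(Z))), not yet normal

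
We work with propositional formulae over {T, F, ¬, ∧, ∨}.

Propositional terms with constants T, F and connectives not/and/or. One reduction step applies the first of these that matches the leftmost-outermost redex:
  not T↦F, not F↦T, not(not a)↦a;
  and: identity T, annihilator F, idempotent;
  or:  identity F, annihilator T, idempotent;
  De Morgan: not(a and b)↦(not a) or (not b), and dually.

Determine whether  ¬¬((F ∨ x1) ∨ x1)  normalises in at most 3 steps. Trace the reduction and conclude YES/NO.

Answer: YES — reaches normal form x1 in 3 ≤ 3 steps

Reduction:
  start: ¬¬((F ∨ x1) ∨ x1)
  →1  (F ∨ x1) ∨ x1
  →2  x1 ∨ x1
  →3  x1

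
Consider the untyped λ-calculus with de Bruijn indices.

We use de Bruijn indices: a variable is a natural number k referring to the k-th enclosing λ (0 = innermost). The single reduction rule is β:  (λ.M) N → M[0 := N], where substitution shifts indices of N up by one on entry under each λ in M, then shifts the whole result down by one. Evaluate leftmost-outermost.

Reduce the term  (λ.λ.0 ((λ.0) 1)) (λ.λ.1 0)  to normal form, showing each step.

Answer: normal form = λ.0 (λ.λ.1 0)  (in 2 steps)

Working:
  start: (λ.λ.0 ((λ.0) 1)) (λ.λ.1 0)
  →1  λ.0 ((λ.0) (λ.λ.1 0))
  →2  λ.0 (λ.λ.1 0)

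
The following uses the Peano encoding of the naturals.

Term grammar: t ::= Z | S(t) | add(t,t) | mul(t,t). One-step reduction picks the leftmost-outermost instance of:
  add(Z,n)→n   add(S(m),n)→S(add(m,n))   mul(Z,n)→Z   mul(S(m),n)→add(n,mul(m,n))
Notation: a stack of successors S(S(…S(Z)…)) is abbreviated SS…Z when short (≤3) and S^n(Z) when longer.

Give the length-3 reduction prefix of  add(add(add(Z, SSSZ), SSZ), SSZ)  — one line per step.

Answer: after 3 steps: S(add(add(SSZ, SSZ), SSZ))

Reduction:
  start: add(add(add(Z, SSSZ), SSZ), SSZ)
  step 1: add(add(SSSZ, SSZ), SSZ)
  step 2: add(S(add(SSZ, SSZ)), SSZ)
  step 3: S(add(add(SSZ, SSZ), SSZ))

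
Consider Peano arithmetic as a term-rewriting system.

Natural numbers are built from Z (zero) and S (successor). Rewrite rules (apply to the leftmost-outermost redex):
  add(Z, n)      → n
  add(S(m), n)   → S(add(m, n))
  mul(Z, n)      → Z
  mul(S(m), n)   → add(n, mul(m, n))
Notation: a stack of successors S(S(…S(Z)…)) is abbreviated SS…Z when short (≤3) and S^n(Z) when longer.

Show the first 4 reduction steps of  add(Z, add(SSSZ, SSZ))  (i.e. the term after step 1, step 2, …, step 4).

  start: add(Z, add(SSSZ, SSZ))
  step 1: add(SSSZ, SSZ)
  step 2: S(add(SSZ, SSZ))
  step 3: S(S(add(SZ, SSZ)))
  step 4: S(S(S(add(Z, SSZ))))

Answer: after 4 steps: S(S(S(add(Z, SSZ))))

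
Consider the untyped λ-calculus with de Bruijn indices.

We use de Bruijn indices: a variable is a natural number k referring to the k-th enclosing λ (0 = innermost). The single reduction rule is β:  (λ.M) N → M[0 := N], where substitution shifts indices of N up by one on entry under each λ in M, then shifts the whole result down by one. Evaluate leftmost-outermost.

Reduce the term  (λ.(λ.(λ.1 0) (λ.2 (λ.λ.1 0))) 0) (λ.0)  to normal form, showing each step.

Answer: normal form = λ.λ.λ.1 0  (in 5 steps)

Reduction:
  start: (λ.(λ.(λ.1 0) (λ.2 (λ.λ.1 0))) 0) (λ.0)
  →1  (λ.(λ.1 0) (λ.(λ.0) (λ.λ.1 0))) (λ.0)
  →2  (λ.(λ.0) 0) (λ.(λ.0) (λ.λ.1 0))
  →3  (λ.0) (λ.(λ.0) (λ.λ.1 0))
  →4  λ.(λ.0) (λ.λ.1 0)
  →5  λ.λ.λ.1 0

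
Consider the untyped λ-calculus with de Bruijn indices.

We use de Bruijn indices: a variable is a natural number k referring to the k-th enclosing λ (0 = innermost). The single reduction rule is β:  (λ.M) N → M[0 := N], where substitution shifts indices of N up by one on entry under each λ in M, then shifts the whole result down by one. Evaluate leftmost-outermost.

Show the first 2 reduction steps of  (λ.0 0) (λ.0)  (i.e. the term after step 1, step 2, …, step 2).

Answer: after 2 steps: λ.0

Working:
  start: (λ.0 0) (λ.0)
  [1] (λ.0) (λ.0)
  [2] λ.0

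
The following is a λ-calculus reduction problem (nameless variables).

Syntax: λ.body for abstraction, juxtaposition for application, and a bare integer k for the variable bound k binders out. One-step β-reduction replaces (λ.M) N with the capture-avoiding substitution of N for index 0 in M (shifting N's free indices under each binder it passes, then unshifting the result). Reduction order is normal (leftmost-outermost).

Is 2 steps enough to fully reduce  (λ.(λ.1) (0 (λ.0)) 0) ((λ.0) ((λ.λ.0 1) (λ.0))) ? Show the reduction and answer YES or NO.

  start: (λ.(λ.1) (0 (λ.0)) 0) ((λ.0) ((λ.λ.0 1) (λ.0)))
  →1  (λ.(λ.0) ((λ.λ.0 1) (λ.0))) ((λ.0) ((λ.λ.0 1) (λ.0)) (λ.0)) ((λ.0) ((λ.λ.0 1) (λ.0)))
  →2  (λ.0) ((λ.λ.0 1) (λ.0)) ((λ.0) ((λ.λ.0 1) (λ.0)))

Answer: NO — after 2 steps the term is (λ.0) ((λ.λ.0 1) (λ.0)) ((λ.0) ((λ.λ.0 1) (λ.0))), not yet normal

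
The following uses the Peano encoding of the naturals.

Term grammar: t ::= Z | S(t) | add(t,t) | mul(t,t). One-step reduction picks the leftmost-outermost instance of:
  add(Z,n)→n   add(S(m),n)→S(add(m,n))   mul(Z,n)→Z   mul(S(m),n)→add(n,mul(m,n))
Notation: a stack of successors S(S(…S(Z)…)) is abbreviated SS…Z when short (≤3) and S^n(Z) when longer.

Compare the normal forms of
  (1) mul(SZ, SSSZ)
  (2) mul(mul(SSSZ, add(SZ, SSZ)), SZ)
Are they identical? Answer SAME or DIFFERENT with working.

Term A:
  start: mul(SZ, SSSZ)
  step 1: add(SSSZ, mul(Z, SSSZ))
  step 2: S(add(SSZ, mul(Z, SSSZ)))
  step 3: S(S(add(SZ, mul(Z, SSSZ))))
  step 4: S(S(S(add(Z, mul(Z, SSSZ)))))
  step 5: S(S(S(mul(Z, SSSZ))))
  step 6: SSSZ

Term B:
  start: mul(mul(SSSZ, add(SZ, SSZ)), SZ)
  step 1: mul(add(add(SZ, SSZ), mul(SSZ, add(SZ, SSZ))), SZ)
  step 2: mul(add(S(add(Z, SSZ)), mul(SSZ, add(SZ, SSZ))), SZ)
  step 3: mul(S(add(add(Z, SSZ), mul(SSZ, add(SZ, SSZ)))), SZ)
  step 4: add(SZ, mul(add(add(Z, SSZ), mul(SSZ, add(SZ, SSZ))), SZ))
  step 5: S(add(Z, mul(add(add(Z, SSZ), mul(SSZ, add(SZ, SSZ))), SZ)))
  step 6: S(mul(add(add(Z, SSZ), mul(SSZ, add(SZ, SSZ))), SZ))
  step 7: S(mul(add(SSZ, mul(SSZ, add(SZ, SSZ))), SZ))
  step 8: S(mul(S(add(SZ, mul(SSZ, add(SZ, SSZ)))), SZ))
  step 9: S(add(SZ, mul(add(SZ, mul(SSZ, add(SZ, SSZ))), SZ)))
  step 10: S(S(add(Z, mul(add(SZ, mul(SSZ, add(SZ, SSZ))), SZ))))
  step 11: S(S(mul(add(SZ, mul(SSZ, add(SZ, SSZ))), SZ)))
  step 12: S(S(mul(S(add(Z, mul(SSZ, add(SZ, SSZ)))), SZ)))
  step 13: S(S(add(SZ, mul(add(Z, mul(SSZ, add(SZ, SSZ))), SZ))))
  step 14: S(S(S(add(Z, mul(add(Z, mul(SSZ, add(SZ, SSZ))), SZ)))))
  step 15: S(S(S(mul(add(Z, mul(SSZ, add(SZ, SSZ))), SZ))))
  step 16: S(S(S(mul(mul(SSZ, add(SZ, SSZ)), SZ))))
  step 17: S(S(S(mul(add(add(SZ, SSZ), mul(SZ, add(SZ, SSZ))), SZ))))
  step 18: S(S(S(mul(add(S(add(Z, SSZ)), mul(SZ, add(SZ, SSZ))), SZ))))
  step 19: S(S(S(mul(S(add(add(Z, SSZ), mul(SZ, add(SZ, SSZ)))), SZ))))
  step 20: S(S(S(add(SZ, mul(add(add(Z, SSZ), mul(SZ, add(SZ, SSZ))), SZ)))))
  step 21: S(S(S(S(add(Z, mul(add(add(Z, SSZ), mul(SZ, add(SZ, SSZ))), SZ))))))
  step 22: S(S(S(S(mul(add(add(Z, SSZ), mul(SZ, add(SZ, SSZ))), SZ)))))
  step 23: S(S(S(S(mul(add(SSZ, mul(SZ, add(SZ, SSZ))), SZ)))))
  step 24: S(S(S(S(mul(S(add(SZ, mul(SZ, add(SZ, SSZ)))), SZ)))))
  step 25: S(S(S(S(add(SZ, mul(add(SZ, mul(SZ, add(SZ, SSZ))), SZ))))))
  step 26: S(S(S(S(S(add(Z, mul(add(SZ, mul(SZ, add(SZ, SSZ))), SZ)))))))
  step 27: S(S(S(S(S(mul(add(SZ, mul(SZ, add(SZ, SSZ))), SZ))))))
  step 28: S(S(S(S(S(mul(S(add(Z, mul(SZ, add(SZ, SSZ)))), SZ))))))
  step 29: S(S(S(S(S(add(SZ, mul(add(Z, mul(SZ, add(SZ, SSZ))), SZ)))))))
  step 30: S(S(S(S(S(S(add(Z, mul(add(Z, mul(SZ, add(SZ, SSZ))), SZ))))))))
  step 31: S(S(S(S(S(S(mul(add(Z, mul(SZ, add(SZ, SSZ))), SZ)))))))
  step 32: S(S(S(S(S(S(mul(mul(SZ, add(SZ, SSZ)), SZ)))))))
  step 33: S(S(S(S(S(S(mul(add(add(SZ, SSZ), mul(Z, add(SZ, SSZ))), SZ)))))))
  step 34: S(S(S(S(S(S(mul(add(S(add(Z, SSZ)), mul(Z, add(SZ, SSZ))), SZ)))))))
  step 35: S(S(S(S(S(S(mul(S(add(add(Z, SSZ), mul(Z, add(SZ, SSZ)))), SZ)))))))
  step 36: S(S(S(S(S(S(add(SZ, mul(add(add(Z, SSZ), mul(Z, add(SZ, SSZ))), SZ))))))))
  step 37: S(S(S(S(S(S(S(add(Z, mul(add(add(Z, SSZ), mul(Z, add(SZ, SSZ))), SZ)))))))))
  step 38: S(S(S(S(S(S(S(mul(add(add(Z, SSZ), mul(Z, add(SZ, SSZ))), SZ))))))))
  step 39: S(S(S(S(S(S(S(mul(add(SSZ, mul(Z, add(SZ, SSZ))), SZ))))))))
  step 40: S(S(S(S(S(S(S(mul(S(add(SZ, mul(Z, add(SZ, SSZ)))), SZ))))))))
  step 41: S(S(S(S(S(S(S(add(SZ, mul(add(SZ, mul(Z, add(SZ, SSZ))), SZ)))))))))
  step 42: S(S(S(S(S(S(S(S(add(Z, mul(add(SZ, mul(Z, add(SZ, SSZ))), SZ))))))))))
  step 43: S(S(S(S(S(S(S(S(mul(add(SZ, mul(Z, add(SZ, SSZ))), SZ)))))))))
  step 44: S(S(S(S(S(S(S(S(mul(S(add(Z, mul(Z, add(SZ, SSZ)))), SZ)))))))))
  step 45: S(S(S(S(S(S(S(S(add(SZ, mul(add(Z, mul(Z, add(SZ, SSZ))), SZ))))))))))
  step 46: S(S(S(S(S(S(S(S(S(add(Z, mul(add(Z, mul(Z, add(SZ, SSZ))), SZ)))))))))))
  step 47: S(S(S(S(S(S(S(S(S(mul(add(Z, mul(Z, add(SZ, SSZ))), SZ))))))))))
  step 48: S(S(S(S(S(S(S(S(S(mul(mul(Z, add(SZ, SSZ)), SZ))))))))))
  step 49: S(S(S(S(S(S(S(S(S(mul(Z, SZ))))))))))
  step 50: S^9(Z)

Answer: DIFFERENT — A ⇓ SSSZ, B ⇓ S^9(Z)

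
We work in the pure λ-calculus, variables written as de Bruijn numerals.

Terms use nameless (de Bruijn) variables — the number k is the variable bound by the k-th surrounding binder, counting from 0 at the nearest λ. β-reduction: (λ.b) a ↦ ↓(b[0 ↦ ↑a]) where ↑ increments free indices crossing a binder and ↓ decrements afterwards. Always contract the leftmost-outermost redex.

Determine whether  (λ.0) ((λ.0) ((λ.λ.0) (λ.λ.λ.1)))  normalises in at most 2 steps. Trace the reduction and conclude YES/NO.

  start: (λ.0) ((λ.0) ((λ.λ.0) (λ.λ.λ.1)))
  →1  (λ.0) ((λ.λ.0) (λ.λ.λ.1))
  →2  (λ.λ.0) (λ.λ.λ.1)

Answer: NO — after 2 steps the term is (λ.λ.0) (λ.λ.λ.1), not yet normal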